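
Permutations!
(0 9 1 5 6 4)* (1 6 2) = (0 9 6 4)(1 5 2) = [9, 5, 1, 3, 0, 2, 4, 7, 8, 6]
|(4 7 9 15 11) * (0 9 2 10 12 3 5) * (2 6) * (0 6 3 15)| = |(0 9)(2 10 12 15 11 4 7 3 5 6)| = 10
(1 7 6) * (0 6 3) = [6, 7, 2, 0, 4, 5, 1, 3] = (0 6 1 7 3)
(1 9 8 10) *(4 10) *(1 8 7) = (1 9 7)(4 10 8) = [0, 9, 2, 3, 10, 5, 6, 1, 4, 7, 8]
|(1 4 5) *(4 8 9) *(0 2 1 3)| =8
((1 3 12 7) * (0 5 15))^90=((0 5 15)(1 3 12 7))^90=(15)(1 12)(3 7)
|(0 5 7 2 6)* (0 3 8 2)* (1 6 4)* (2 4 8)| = |(0 5 7)(1 6 3 2 8 4)| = 6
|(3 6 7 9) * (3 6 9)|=|(3 9 6 7)|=4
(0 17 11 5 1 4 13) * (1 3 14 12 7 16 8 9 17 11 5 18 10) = (0 11 18 10 1 4 13)(3 14 12 7 16 8 9 17 5) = [11, 4, 2, 14, 13, 3, 6, 16, 9, 17, 1, 18, 7, 0, 12, 15, 8, 5, 10]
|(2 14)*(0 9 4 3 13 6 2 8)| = 9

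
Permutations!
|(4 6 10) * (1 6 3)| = |(1 6 10 4 3)| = 5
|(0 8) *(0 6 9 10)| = 5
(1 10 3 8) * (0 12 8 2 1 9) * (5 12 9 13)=(0 9)(1 10 3 2)(5 12 8 13)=[9, 10, 1, 2, 4, 12, 6, 7, 13, 0, 3, 11, 8, 5]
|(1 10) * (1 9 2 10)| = |(2 10 9)| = 3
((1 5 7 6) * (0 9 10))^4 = (0 9 10)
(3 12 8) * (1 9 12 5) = (1 9 12 8 3 5) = [0, 9, 2, 5, 4, 1, 6, 7, 3, 12, 10, 11, 8]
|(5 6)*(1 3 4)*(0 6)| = 3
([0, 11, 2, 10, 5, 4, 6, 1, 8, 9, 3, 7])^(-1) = [0, 7, 2, 10, 5, 4, 6, 11, 8, 9, 3, 1]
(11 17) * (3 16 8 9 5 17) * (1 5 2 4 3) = (1 5 17 11)(2 4 3 16 8 9) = [0, 5, 4, 16, 3, 17, 6, 7, 9, 2, 10, 1, 12, 13, 14, 15, 8, 11]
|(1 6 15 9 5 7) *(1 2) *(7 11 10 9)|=20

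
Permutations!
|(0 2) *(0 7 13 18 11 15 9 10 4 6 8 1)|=13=|(0 2 7 13 18 11 15 9 10 4 6 8 1)|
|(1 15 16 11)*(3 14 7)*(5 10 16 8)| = |(1 15 8 5 10 16 11)(3 14 7)| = 21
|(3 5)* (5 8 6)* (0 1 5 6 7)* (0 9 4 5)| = 6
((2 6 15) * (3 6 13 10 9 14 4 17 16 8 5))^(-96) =(2 8 9 6 17 13 5 14 15 16 10 3 4)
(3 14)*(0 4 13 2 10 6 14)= (0 4 13 2 10 6 14 3)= [4, 1, 10, 0, 13, 5, 14, 7, 8, 9, 6, 11, 12, 2, 3]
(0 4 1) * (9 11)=(0 4 1)(9 11)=[4, 0, 2, 3, 1, 5, 6, 7, 8, 11, 10, 9]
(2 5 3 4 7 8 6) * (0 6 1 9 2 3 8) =(0 6 3 4 7)(1 9 2 5 8) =[6, 9, 5, 4, 7, 8, 3, 0, 1, 2]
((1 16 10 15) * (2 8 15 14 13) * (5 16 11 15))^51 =((1 11 15)(2 8 5 16 10 14 13))^51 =(2 5 10 13 8 16 14)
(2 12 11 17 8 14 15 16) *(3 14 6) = (2 12 11 17 8 6 3 14 15 16) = [0, 1, 12, 14, 4, 5, 3, 7, 6, 9, 10, 17, 11, 13, 15, 16, 2, 8]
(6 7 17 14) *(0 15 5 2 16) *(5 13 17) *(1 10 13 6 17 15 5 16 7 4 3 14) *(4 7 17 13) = (0 5 2 17 1 10 4 3 14 13 15 6 7 16) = [5, 10, 17, 14, 3, 2, 7, 16, 8, 9, 4, 11, 12, 15, 13, 6, 0, 1]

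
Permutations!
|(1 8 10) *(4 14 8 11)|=6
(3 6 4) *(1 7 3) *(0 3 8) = [3, 7, 2, 6, 1, 5, 4, 8, 0] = (0 3 6 4 1 7 8)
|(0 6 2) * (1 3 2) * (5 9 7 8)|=20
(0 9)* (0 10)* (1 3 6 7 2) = (0 9 10)(1 3 6 7 2) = [9, 3, 1, 6, 4, 5, 7, 2, 8, 10, 0]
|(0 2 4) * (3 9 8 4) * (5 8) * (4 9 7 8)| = 8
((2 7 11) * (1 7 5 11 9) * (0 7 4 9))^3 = (11)(0 7)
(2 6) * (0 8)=(0 8)(2 6)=[8, 1, 6, 3, 4, 5, 2, 7, 0]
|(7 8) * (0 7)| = |(0 7 8)| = 3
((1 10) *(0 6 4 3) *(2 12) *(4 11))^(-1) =((0 6 11 4 3)(1 10)(2 12))^(-1) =(0 3 4 11 6)(1 10)(2 12)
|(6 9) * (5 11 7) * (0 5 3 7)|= 6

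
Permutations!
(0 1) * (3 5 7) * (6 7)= [1, 0, 2, 5, 4, 6, 7, 3]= (0 1)(3 5 6 7)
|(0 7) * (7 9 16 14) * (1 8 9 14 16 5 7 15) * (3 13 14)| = |(16)(0 3 13 14 15 1 8 9 5 7)| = 10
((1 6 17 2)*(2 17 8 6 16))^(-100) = ((17)(1 16 2)(6 8))^(-100) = (17)(1 2 16)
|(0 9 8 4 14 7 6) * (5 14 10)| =|(0 9 8 4 10 5 14 7 6)| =9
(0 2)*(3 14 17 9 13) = (0 2)(3 14 17 9 13) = [2, 1, 0, 14, 4, 5, 6, 7, 8, 13, 10, 11, 12, 3, 17, 15, 16, 9]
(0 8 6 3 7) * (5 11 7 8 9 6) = [9, 1, 2, 8, 4, 11, 3, 0, 5, 6, 10, 7] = (0 9 6 3 8 5 11 7)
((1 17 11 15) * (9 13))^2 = ((1 17 11 15)(9 13))^2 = (1 11)(15 17)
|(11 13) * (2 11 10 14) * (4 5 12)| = 15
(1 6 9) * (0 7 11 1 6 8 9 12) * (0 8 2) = (0 7 11 1 2)(6 12 8 9) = [7, 2, 0, 3, 4, 5, 12, 11, 9, 6, 10, 1, 8]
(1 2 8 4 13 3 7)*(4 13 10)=(1 2 8 13 3 7)(4 10)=[0, 2, 8, 7, 10, 5, 6, 1, 13, 9, 4, 11, 12, 3]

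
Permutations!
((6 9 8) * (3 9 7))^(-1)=(3 7 6 8 9)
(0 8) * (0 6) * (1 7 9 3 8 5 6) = [5, 7, 2, 8, 4, 6, 0, 9, 1, 3] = (0 5 6)(1 7 9 3 8)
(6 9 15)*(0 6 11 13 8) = (0 6 9 15 11 13 8) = [6, 1, 2, 3, 4, 5, 9, 7, 0, 15, 10, 13, 12, 8, 14, 11]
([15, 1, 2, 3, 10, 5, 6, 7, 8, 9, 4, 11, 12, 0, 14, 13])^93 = (15)(4 10)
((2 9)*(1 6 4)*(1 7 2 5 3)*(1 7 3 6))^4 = (2 4 9 3 5 7 6)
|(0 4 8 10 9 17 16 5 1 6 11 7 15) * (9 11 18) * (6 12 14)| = 63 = |(0 4 8 10 11 7 15)(1 12 14 6 18 9 17 16 5)|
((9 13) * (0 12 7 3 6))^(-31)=(0 6 3 7 12)(9 13)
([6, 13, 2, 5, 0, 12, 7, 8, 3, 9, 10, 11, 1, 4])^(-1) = [4, 12, 2, 8, 13, 3, 0, 6, 7, 9, 10, 11, 5, 1]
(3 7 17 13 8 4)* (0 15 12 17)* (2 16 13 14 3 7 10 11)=(0 15 12 17 14 3 10 11 2 16 13 8 4 7)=[15, 1, 16, 10, 7, 5, 6, 0, 4, 9, 11, 2, 17, 8, 3, 12, 13, 14]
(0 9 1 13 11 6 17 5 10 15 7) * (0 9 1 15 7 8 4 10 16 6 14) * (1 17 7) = (0 17 5 16 6 7 9 15 8 4 10 1 13 11 14) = [17, 13, 2, 3, 10, 16, 7, 9, 4, 15, 1, 14, 12, 11, 0, 8, 6, 5]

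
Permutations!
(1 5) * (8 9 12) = (1 5)(8 9 12) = [0, 5, 2, 3, 4, 1, 6, 7, 9, 12, 10, 11, 8]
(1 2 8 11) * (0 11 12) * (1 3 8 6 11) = [1, 2, 6, 8, 4, 5, 11, 7, 12, 9, 10, 3, 0] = (0 1 2 6 11 3 8 12)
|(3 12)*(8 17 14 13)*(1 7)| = 4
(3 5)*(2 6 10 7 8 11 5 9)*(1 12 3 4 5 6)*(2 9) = (1 12 3 2)(4 5)(6 10 7 8 11) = [0, 12, 1, 2, 5, 4, 10, 8, 11, 9, 7, 6, 3]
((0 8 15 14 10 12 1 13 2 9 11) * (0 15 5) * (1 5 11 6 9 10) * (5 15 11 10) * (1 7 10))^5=(15)(0 5 2 13 1 8)(6 9)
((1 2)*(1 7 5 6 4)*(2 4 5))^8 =((1 4)(2 7)(5 6))^8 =(7)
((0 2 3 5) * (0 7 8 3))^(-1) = (0 2)(3 8 7 5)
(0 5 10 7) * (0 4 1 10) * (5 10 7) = (0 10 5)(1 7 4) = [10, 7, 2, 3, 1, 0, 6, 4, 8, 9, 5]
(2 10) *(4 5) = (2 10)(4 5) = [0, 1, 10, 3, 5, 4, 6, 7, 8, 9, 2]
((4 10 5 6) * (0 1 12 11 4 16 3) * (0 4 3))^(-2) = (0 6 10 3 12)(1 16 5 4 11)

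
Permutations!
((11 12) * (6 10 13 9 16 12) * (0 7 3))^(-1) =(0 3 7)(6 11 12 16 9 13 10)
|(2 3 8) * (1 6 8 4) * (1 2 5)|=|(1 6 8 5)(2 3 4)|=12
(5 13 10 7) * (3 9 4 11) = [0, 1, 2, 9, 11, 13, 6, 5, 8, 4, 7, 3, 12, 10] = (3 9 4 11)(5 13 10 7)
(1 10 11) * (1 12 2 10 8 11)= (1 8 11 12 2 10)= [0, 8, 10, 3, 4, 5, 6, 7, 11, 9, 1, 12, 2]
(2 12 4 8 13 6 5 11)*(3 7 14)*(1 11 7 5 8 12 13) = [0, 11, 13, 5, 12, 7, 8, 14, 1, 9, 10, 2, 4, 6, 3] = (1 11 2 13 6 8)(3 5 7 14)(4 12)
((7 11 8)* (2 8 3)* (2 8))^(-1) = ((3 8 7 11))^(-1) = (3 11 7 8)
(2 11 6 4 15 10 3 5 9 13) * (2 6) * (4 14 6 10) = [0, 1, 11, 5, 15, 9, 14, 7, 8, 13, 3, 2, 12, 10, 6, 4] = (2 11)(3 5 9 13 10)(4 15)(6 14)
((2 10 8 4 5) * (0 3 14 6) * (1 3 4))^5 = (0 8)(1 4)(2 14)(3 5)(6 10)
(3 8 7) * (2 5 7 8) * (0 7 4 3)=(8)(0 7)(2 5 4 3)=[7, 1, 5, 2, 3, 4, 6, 0, 8]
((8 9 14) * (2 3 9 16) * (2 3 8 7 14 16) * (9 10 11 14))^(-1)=(2 8)(3 16 9 7 14 11 10)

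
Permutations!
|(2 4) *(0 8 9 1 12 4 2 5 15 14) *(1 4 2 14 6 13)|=12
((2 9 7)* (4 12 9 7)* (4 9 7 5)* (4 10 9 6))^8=(12)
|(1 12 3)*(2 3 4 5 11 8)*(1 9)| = |(1 12 4 5 11 8 2 3 9)| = 9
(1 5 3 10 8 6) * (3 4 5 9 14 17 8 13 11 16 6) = (1 9 14 17 8 3 10 13 11 16 6)(4 5) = [0, 9, 2, 10, 5, 4, 1, 7, 3, 14, 13, 16, 12, 11, 17, 15, 6, 8]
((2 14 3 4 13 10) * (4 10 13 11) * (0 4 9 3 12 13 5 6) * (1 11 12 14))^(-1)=((14)(0 4 12 13 5 6)(1 11 9 3 10 2))^(-1)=(14)(0 6 5 13 12 4)(1 2 10 3 9 11)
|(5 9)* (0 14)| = |(0 14)(5 9)| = 2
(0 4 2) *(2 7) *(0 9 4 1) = [1, 0, 9, 3, 7, 5, 6, 2, 8, 4] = (0 1)(2 9 4 7)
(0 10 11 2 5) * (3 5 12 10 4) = (0 4 3 5)(2 12 10 11) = [4, 1, 12, 5, 3, 0, 6, 7, 8, 9, 11, 2, 10]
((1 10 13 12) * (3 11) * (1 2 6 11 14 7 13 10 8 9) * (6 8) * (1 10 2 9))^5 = (1 7 2 3 9 6 13 8 14 10 11 12)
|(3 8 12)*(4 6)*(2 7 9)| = |(2 7 9)(3 8 12)(4 6)| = 6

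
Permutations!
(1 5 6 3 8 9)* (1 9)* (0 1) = (9)(0 1 5 6 3 8) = [1, 5, 2, 8, 4, 6, 3, 7, 0, 9]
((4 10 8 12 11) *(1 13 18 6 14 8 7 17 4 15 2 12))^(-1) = (1 8 14 6 18 13)(2 15 11 12)(4 17 7 10) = ((1 13 18 6 14 8)(2 12 11 15)(4 10 7 17))^(-1)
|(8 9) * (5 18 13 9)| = 5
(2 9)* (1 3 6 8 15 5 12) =(1 3 6 8 15 5 12)(2 9) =[0, 3, 9, 6, 4, 12, 8, 7, 15, 2, 10, 11, 1, 13, 14, 5]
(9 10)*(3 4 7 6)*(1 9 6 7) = (1 9 10 6 3 4) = [0, 9, 2, 4, 1, 5, 3, 7, 8, 10, 6]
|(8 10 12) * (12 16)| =4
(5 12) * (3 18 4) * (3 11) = (3 18 4 11)(5 12) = [0, 1, 2, 18, 11, 12, 6, 7, 8, 9, 10, 3, 5, 13, 14, 15, 16, 17, 4]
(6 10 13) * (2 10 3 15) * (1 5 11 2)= (1 5 11 2 10 13 6 3 15)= [0, 5, 10, 15, 4, 11, 3, 7, 8, 9, 13, 2, 12, 6, 14, 1]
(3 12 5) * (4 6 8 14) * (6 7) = [0, 1, 2, 12, 7, 3, 8, 6, 14, 9, 10, 11, 5, 13, 4] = (3 12 5)(4 7 6 8 14)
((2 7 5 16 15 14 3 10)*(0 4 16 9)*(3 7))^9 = (0 4 16 15 14 7 5 9)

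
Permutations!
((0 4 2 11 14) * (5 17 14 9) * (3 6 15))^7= (0 14 17 5 9 11 2 4)(3 6 15)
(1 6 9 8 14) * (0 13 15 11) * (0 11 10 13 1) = (0 1 6 9 8 14)(10 13 15) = [1, 6, 2, 3, 4, 5, 9, 7, 14, 8, 13, 11, 12, 15, 0, 10]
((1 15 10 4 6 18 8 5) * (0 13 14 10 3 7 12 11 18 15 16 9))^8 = ((0 13 14 10 4 6 15 3 7 12 11 18 8 5 1 16 9))^8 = (0 7 9 3 16 15 1 6 5 4 8 10 18 14 11 13 12)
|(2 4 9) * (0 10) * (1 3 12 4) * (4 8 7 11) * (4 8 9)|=30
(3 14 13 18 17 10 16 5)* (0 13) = (0 13 18 17 10 16 5 3 14) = [13, 1, 2, 14, 4, 3, 6, 7, 8, 9, 16, 11, 12, 18, 0, 15, 5, 10, 17]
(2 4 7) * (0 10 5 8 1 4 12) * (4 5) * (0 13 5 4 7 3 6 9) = (0 10 7 2 12 13 5 8 1 4 3 6 9) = [10, 4, 12, 6, 3, 8, 9, 2, 1, 0, 7, 11, 13, 5]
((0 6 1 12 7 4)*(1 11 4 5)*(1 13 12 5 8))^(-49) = (0 4 11 6)(1 8 7 12 13 5)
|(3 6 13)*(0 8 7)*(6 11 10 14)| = |(0 8 7)(3 11 10 14 6 13)| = 6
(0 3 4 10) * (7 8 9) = [3, 1, 2, 4, 10, 5, 6, 8, 9, 7, 0] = (0 3 4 10)(7 8 9)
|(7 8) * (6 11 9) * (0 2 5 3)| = 12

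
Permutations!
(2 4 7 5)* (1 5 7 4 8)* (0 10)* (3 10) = (0 3 10)(1 5 2 8) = [3, 5, 8, 10, 4, 2, 6, 7, 1, 9, 0]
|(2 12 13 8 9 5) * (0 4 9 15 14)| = 10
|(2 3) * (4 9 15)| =6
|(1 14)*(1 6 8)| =4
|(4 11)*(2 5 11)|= 4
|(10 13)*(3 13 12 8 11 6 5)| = 8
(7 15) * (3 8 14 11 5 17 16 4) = (3 8 14 11 5 17 16 4)(7 15) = [0, 1, 2, 8, 3, 17, 6, 15, 14, 9, 10, 5, 12, 13, 11, 7, 4, 16]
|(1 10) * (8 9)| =|(1 10)(8 9)| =2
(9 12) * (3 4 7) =(3 4 7)(9 12) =[0, 1, 2, 4, 7, 5, 6, 3, 8, 12, 10, 11, 9]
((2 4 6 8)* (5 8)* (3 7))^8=(2 5 4 8 6)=((2 4 6 5 8)(3 7))^8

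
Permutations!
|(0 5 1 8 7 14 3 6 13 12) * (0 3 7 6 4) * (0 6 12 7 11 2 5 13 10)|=14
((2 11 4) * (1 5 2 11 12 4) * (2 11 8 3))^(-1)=((1 5 11)(2 12 4 8 3))^(-1)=(1 11 5)(2 3 8 4 12)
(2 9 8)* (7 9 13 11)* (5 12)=(2 13 11 7 9 8)(5 12)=[0, 1, 13, 3, 4, 12, 6, 9, 2, 8, 10, 7, 5, 11]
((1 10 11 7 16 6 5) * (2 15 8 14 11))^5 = ((1 10 2 15 8 14 11 7 16 6 5))^5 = (1 14 5 8 6 15 16 2 7 10 11)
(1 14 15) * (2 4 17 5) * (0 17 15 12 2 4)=[17, 14, 0, 3, 15, 4, 6, 7, 8, 9, 10, 11, 2, 13, 12, 1, 16, 5]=(0 17 5 4 15 1 14 12 2)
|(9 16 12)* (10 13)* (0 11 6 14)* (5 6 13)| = 21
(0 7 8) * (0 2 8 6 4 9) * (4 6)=(0 7 4 9)(2 8)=[7, 1, 8, 3, 9, 5, 6, 4, 2, 0]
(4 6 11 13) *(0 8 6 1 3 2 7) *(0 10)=(0 8 6 11 13 4 1 3 2 7 10)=[8, 3, 7, 2, 1, 5, 11, 10, 6, 9, 0, 13, 12, 4]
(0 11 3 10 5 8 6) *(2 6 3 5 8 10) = [11, 1, 6, 2, 4, 10, 0, 7, 3, 9, 8, 5] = (0 11 5 10 8 3 2 6)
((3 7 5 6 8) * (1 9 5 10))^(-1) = (1 10 7 3 8 6 5 9)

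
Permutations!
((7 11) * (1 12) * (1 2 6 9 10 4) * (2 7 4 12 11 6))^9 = (6 7 12 10 9)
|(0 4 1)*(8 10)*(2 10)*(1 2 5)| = 7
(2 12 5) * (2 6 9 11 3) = [0, 1, 12, 2, 4, 6, 9, 7, 8, 11, 10, 3, 5] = (2 12 5 6 9 11 3)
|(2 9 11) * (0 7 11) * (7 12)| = |(0 12 7 11 2 9)| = 6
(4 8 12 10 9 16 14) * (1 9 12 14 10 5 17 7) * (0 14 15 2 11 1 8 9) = [14, 0, 11, 3, 9, 17, 6, 8, 15, 16, 12, 1, 5, 13, 4, 2, 10, 7] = (0 14 4 9 16 10 12 5 17 7 8 15 2 11 1)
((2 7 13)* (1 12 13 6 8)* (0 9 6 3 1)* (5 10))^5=(0 9 6 8)(1 3 7 2 13 12)(5 10)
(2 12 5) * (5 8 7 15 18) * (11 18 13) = (2 12 8 7 15 13 11 18 5) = [0, 1, 12, 3, 4, 2, 6, 15, 7, 9, 10, 18, 8, 11, 14, 13, 16, 17, 5]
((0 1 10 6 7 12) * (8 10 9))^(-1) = (0 12 7 6 10 8 9 1)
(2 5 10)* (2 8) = [0, 1, 5, 3, 4, 10, 6, 7, 2, 9, 8] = (2 5 10 8)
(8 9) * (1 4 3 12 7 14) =(1 4 3 12 7 14)(8 9) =[0, 4, 2, 12, 3, 5, 6, 14, 9, 8, 10, 11, 7, 13, 1]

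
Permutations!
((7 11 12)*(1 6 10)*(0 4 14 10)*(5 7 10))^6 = (0 12 14 1 7)(4 10 5 6 11)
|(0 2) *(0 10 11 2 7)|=6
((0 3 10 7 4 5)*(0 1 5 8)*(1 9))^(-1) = ((0 3 10 7 4 8)(1 5 9))^(-1) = (0 8 4 7 10 3)(1 9 5)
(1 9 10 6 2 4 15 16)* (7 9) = (1 7 9 10 6 2 4 15 16) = [0, 7, 4, 3, 15, 5, 2, 9, 8, 10, 6, 11, 12, 13, 14, 16, 1]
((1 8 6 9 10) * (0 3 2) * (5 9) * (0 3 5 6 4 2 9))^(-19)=((0 5)(1 8 4 2 3 9 10))^(-19)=(0 5)(1 4 3 10 8 2 9)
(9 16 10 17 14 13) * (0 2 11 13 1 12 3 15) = (0 2 11 13 9 16 10 17 14 1 12 3 15) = [2, 12, 11, 15, 4, 5, 6, 7, 8, 16, 17, 13, 3, 9, 1, 0, 10, 14]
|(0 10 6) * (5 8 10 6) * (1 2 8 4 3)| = 14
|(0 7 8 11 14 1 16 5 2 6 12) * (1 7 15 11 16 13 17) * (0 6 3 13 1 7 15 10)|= |(0 10)(2 3 13 17 7 8 16 5)(6 12)(11 14 15)|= 24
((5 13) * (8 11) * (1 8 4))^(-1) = (1 4 11 8)(5 13) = ((1 8 11 4)(5 13))^(-1)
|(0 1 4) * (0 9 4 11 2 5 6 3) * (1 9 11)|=|(0 9 4 11 2 5 6 3)|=8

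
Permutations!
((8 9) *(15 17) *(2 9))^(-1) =(2 8 9)(15 17)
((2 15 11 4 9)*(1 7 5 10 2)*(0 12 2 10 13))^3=((0 12 2 15 11 4 9 1 7 5 13))^3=(0 15 9 5 12 11 1 13 2 4 7)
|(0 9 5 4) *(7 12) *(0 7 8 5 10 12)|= |(0 9 10 12 8 5 4 7)|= 8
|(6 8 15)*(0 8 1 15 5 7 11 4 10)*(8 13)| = |(0 13 8 5 7 11 4 10)(1 15 6)| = 24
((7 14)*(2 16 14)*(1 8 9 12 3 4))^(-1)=(1 4 3 12 9 8)(2 7 14 16)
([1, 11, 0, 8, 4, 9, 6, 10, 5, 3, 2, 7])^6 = [0, 1, 2, 5, 4, 3, 6, 7, 9, 8, 10, 11]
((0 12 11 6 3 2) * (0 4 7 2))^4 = (0 3 6 11 12)(2 4 7)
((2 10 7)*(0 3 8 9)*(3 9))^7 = (0 9)(2 10 7)(3 8)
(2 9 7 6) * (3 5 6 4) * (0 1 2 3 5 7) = (0 1 2 9)(3 7 4 5 6) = [1, 2, 9, 7, 5, 6, 3, 4, 8, 0]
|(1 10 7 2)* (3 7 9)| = |(1 10 9 3 7 2)| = 6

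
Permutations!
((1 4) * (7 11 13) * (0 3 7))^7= (0 7 13 3 11)(1 4)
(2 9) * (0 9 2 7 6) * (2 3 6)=(0 9 7 2 3 6)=[9, 1, 3, 6, 4, 5, 0, 2, 8, 7]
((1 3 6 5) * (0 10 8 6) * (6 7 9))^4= (0 9 3 7 1 8 5 10 6)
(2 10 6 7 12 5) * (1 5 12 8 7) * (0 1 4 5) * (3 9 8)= (12)(0 1)(2 10 6 4 5)(3 9 8 7)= [1, 0, 10, 9, 5, 2, 4, 3, 7, 8, 6, 11, 12]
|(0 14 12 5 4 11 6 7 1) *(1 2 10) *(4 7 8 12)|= 12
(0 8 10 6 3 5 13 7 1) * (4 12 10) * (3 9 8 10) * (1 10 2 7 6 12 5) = [2, 0, 7, 1, 5, 13, 9, 10, 4, 8, 12, 11, 3, 6] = (0 2 7 10 12 3 1)(4 5 13 6 9 8)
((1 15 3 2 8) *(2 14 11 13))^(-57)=(1 8 2 13 11 14 3 15)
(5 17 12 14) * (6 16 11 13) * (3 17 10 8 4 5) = (3 17 12 14)(4 5 10 8)(6 16 11 13) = [0, 1, 2, 17, 5, 10, 16, 7, 4, 9, 8, 13, 14, 6, 3, 15, 11, 12]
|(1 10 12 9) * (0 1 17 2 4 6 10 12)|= 9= |(0 1 12 9 17 2 4 6 10)|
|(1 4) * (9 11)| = |(1 4)(9 11)| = 2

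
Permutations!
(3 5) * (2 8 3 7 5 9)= (2 8 3 9)(5 7)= [0, 1, 8, 9, 4, 7, 6, 5, 3, 2]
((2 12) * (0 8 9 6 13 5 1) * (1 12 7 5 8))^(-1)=(0 1)(2 12 5 7)(6 9 8 13)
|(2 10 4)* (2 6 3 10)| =4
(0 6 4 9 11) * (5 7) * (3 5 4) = (0 6 3 5 7 4 9 11) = [6, 1, 2, 5, 9, 7, 3, 4, 8, 11, 10, 0]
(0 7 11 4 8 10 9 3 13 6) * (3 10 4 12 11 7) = (0 3 13 6)(4 8)(9 10)(11 12) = [3, 1, 2, 13, 8, 5, 0, 7, 4, 10, 9, 12, 11, 6]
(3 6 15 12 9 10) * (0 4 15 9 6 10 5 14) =(0 4 15 12 6 9 5 14)(3 10) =[4, 1, 2, 10, 15, 14, 9, 7, 8, 5, 3, 11, 6, 13, 0, 12]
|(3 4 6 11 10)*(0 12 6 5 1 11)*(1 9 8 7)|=9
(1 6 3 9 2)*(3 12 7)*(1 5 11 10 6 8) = (1 8)(2 5 11 10 6 12 7 3 9) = [0, 8, 5, 9, 4, 11, 12, 3, 1, 2, 6, 10, 7]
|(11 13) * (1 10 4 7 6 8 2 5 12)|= 18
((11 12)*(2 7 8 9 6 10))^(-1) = (2 10 6 9 8 7)(11 12)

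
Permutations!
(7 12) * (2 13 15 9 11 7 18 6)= [0, 1, 13, 3, 4, 5, 2, 12, 8, 11, 10, 7, 18, 15, 14, 9, 16, 17, 6]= (2 13 15 9 11 7 12 18 6)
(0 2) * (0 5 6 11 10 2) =(2 5 6 11 10) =[0, 1, 5, 3, 4, 6, 11, 7, 8, 9, 2, 10]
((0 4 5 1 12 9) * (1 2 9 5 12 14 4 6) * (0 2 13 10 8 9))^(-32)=((0 6 1 14 4 12 5 13 10 8 9 2))^(-32)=(0 4 10)(1 5 9)(2 14 13)(6 12 8)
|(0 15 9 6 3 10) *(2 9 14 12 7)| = 10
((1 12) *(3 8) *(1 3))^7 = (1 8 3 12)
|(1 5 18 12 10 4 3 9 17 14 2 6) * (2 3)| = |(1 5 18 12 10 4 2 6)(3 9 17 14)| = 8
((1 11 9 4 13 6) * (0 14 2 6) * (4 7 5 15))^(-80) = ((0 14 2 6 1 11 9 7 5 15 4 13))^(-80) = (0 1 5)(2 9 4)(6 7 13)(11 15 14)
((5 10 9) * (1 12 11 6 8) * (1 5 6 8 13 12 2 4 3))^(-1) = (1 3 4 2)(5 8 11 12 13 6 9 10)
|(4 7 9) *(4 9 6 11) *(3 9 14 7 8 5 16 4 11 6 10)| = |(3 9 14 7 10)(4 8 5 16)| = 20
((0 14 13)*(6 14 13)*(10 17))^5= (0 13)(6 14)(10 17)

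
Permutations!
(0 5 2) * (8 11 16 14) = [5, 1, 0, 3, 4, 2, 6, 7, 11, 9, 10, 16, 12, 13, 8, 15, 14] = (0 5 2)(8 11 16 14)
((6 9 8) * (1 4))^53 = (1 4)(6 8 9)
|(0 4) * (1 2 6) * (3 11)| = |(0 4)(1 2 6)(3 11)| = 6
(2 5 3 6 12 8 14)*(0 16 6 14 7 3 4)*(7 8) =(0 16 6 12 7 3 14 2 5 4) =[16, 1, 5, 14, 0, 4, 12, 3, 8, 9, 10, 11, 7, 13, 2, 15, 6]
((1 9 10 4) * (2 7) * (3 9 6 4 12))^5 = (1 4 6)(2 7)(3 9 10 12)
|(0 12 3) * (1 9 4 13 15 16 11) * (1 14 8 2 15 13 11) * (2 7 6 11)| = |(0 12 3)(1 9 4 2 15 16)(6 11 14 8 7)| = 30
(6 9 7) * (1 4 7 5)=(1 4 7 6 9 5)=[0, 4, 2, 3, 7, 1, 9, 6, 8, 5]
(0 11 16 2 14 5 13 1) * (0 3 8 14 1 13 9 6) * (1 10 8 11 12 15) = (0 12 15 1 3 11 16 2 10 8 14 5 9 6) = [12, 3, 10, 11, 4, 9, 0, 7, 14, 6, 8, 16, 15, 13, 5, 1, 2]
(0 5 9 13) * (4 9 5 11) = [11, 1, 2, 3, 9, 5, 6, 7, 8, 13, 10, 4, 12, 0] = (0 11 4 9 13)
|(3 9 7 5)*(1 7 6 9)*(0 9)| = |(0 9 6)(1 7 5 3)| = 12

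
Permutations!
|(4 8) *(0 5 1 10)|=|(0 5 1 10)(4 8)|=4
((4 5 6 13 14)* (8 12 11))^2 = ((4 5 6 13 14)(8 12 11))^2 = (4 6 14 5 13)(8 11 12)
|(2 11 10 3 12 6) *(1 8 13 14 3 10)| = 9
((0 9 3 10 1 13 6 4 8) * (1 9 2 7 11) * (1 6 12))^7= (1 13 12)(3 10 9)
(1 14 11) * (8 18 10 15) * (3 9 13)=(1 14 11)(3 9 13)(8 18 10 15)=[0, 14, 2, 9, 4, 5, 6, 7, 18, 13, 15, 1, 12, 3, 11, 8, 16, 17, 10]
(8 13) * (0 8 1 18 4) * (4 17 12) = (0 8 13 1 18 17 12 4) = [8, 18, 2, 3, 0, 5, 6, 7, 13, 9, 10, 11, 4, 1, 14, 15, 16, 12, 17]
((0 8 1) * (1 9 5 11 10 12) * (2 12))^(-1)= ((0 8 9 5 11 10 2 12 1))^(-1)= (0 1 12 2 10 11 5 9 8)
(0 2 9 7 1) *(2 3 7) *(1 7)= [3, 0, 9, 1, 4, 5, 6, 7, 8, 2]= (0 3 1)(2 9)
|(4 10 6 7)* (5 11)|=4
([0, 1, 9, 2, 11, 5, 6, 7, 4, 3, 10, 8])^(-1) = [0, 1, 3, 9, 8, 5, 6, 7, 11, 2, 10, 4]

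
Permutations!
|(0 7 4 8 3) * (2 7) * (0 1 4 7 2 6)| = |(0 6)(1 4 8 3)| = 4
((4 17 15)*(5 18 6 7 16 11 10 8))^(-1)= (4 15 17)(5 8 10 11 16 7 6 18)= ((4 17 15)(5 18 6 7 16 11 10 8))^(-1)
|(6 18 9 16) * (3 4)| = |(3 4)(6 18 9 16)| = 4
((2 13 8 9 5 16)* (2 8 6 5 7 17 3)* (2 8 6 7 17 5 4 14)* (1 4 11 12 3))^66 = ((1 4 14 2 13 7 5 16 6 11 12 3 8 9 17))^66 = (1 5 8 2 11)(3 14 6 17 7)(4 16 9 13 12)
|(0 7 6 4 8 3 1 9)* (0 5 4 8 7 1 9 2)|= 21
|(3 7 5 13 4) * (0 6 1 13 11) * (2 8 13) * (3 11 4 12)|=12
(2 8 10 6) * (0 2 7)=(0 2 8 10 6 7)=[2, 1, 8, 3, 4, 5, 7, 0, 10, 9, 6]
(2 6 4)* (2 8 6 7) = (2 7)(4 8 6) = [0, 1, 7, 3, 8, 5, 4, 2, 6]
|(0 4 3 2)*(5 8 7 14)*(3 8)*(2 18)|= |(0 4 8 7 14 5 3 18 2)|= 9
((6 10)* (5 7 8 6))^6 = (5 7 8 6 10)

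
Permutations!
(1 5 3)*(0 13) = (0 13)(1 5 3) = [13, 5, 2, 1, 4, 3, 6, 7, 8, 9, 10, 11, 12, 0]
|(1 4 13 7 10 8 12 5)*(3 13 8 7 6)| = 30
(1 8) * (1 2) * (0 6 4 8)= (0 6 4 8 2 1)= [6, 0, 1, 3, 8, 5, 4, 7, 2]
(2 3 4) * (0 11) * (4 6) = (0 11)(2 3 6 4) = [11, 1, 3, 6, 2, 5, 4, 7, 8, 9, 10, 0]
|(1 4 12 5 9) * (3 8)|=10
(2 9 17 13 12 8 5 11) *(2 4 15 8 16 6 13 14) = [0, 1, 9, 3, 15, 11, 13, 7, 5, 17, 10, 4, 16, 12, 2, 8, 6, 14] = (2 9 17 14)(4 15 8 5 11)(6 13 12 16)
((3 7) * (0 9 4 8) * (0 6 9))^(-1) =((3 7)(4 8 6 9))^(-1) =(3 7)(4 9 6 8)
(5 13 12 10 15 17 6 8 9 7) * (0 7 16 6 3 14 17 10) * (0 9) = [7, 1, 2, 14, 4, 13, 8, 5, 0, 16, 15, 11, 9, 12, 17, 10, 6, 3] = (0 7 5 13 12 9 16 6 8)(3 14 17)(10 15)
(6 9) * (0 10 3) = (0 10 3)(6 9) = [10, 1, 2, 0, 4, 5, 9, 7, 8, 6, 3]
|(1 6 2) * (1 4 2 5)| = 6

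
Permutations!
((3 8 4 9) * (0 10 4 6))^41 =(0 6 8 3 9 4 10)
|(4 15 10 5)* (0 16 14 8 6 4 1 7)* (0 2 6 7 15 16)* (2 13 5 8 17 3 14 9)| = 105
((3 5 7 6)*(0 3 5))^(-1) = (0 3)(5 6 7)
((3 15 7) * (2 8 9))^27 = ((2 8 9)(3 15 7))^27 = (15)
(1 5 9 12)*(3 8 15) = (1 5 9 12)(3 8 15) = [0, 5, 2, 8, 4, 9, 6, 7, 15, 12, 10, 11, 1, 13, 14, 3]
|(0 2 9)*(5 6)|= |(0 2 9)(5 6)|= 6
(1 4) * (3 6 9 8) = (1 4)(3 6 9 8) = [0, 4, 2, 6, 1, 5, 9, 7, 3, 8]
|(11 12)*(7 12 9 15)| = 5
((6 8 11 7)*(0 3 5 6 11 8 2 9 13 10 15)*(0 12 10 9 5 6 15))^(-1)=(0 10 12 15 5 2 6 3)(7 11)(9 13)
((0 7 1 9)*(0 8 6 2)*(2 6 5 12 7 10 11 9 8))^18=((0 10 11 9 2)(1 8 5 12 7))^18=(0 9 10 2 11)(1 12 8 7 5)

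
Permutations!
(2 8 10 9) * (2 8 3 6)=[0, 1, 3, 6, 4, 5, 2, 7, 10, 8, 9]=(2 3 6)(8 10 9)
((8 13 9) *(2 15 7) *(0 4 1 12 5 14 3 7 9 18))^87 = (0 12 3 15 13 4 5 7 9 18 1 14 2 8)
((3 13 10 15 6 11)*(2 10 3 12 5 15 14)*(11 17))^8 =(2 14 10)(5 6 11)(12 15 17)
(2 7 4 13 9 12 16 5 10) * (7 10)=(2 10)(4 13 9 12 16 5 7)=[0, 1, 10, 3, 13, 7, 6, 4, 8, 12, 2, 11, 16, 9, 14, 15, 5]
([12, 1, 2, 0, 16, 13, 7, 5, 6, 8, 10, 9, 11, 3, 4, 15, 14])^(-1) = [3, 1, 2, 13, 14, 7, 8, 6, 9, 11, 10, 12, 0, 5, 16, 15, 4]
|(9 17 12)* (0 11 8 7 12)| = 7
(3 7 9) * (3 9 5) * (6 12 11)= (3 7 5)(6 12 11)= [0, 1, 2, 7, 4, 3, 12, 5, 8, 9, 10, 6, 11]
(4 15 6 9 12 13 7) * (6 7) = (4 15 7)(6 9 12 13) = [0, 1, 2, 3, 15, 5, 9, 4, 8, 12, 10, 11, 13, 6, 14, 7]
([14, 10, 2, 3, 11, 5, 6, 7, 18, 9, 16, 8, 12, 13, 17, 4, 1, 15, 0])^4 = [4, 10, 2, 3, 0, 5, 6, 7, 17, 9, 16, 14, 12, 13, 11, 18, 1, 8, 15]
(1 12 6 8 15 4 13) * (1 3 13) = (1 12 6 8 15 4)(3 13) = [0, 12, 2, 13, 1, 5, 8, 7, 15, 9, 10, 11, 6, 3, 14, 4]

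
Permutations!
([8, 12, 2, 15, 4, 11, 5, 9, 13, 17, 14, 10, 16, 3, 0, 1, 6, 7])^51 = [14, 15, 2, 13, 4, 6, 16, 7, 0, 9, 11, 5, 1, 8, 10, 3, 12, 17]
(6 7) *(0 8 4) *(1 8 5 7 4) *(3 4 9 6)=(0 5 7 3 4)(1 8)(6 9)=[5, 8, 2, 4, 0, 7, 9, 3, 1, 6]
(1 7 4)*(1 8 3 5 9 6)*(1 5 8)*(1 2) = [0, 7, 1, 8, 2, 9, 5, 4, 3, 6] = (1 7 4 2)(3 8)(5 9 6)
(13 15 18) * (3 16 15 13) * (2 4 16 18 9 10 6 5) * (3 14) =(2 4 16 15 9 10 6 5)(3 18 14) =[0, 1, 4, 18, 16, 2, 5, 7, 8, 10, 6, 11, 12, 13, 3, 9, 15, 17, 14]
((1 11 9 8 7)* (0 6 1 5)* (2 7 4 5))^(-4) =(0 9)(1 4)(5 11)(6 8)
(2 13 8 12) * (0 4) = [4, 1, 13, 3, 0, 5, 6, 7, 12, 9, 10, 11, 2, 8] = (0 4)(2 13 8 12)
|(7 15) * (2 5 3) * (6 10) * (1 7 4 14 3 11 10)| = |(1 7 15 4 14 3 2 5 11 10 6)| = 11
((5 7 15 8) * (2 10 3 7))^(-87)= (2 15 10 8 3 5 7)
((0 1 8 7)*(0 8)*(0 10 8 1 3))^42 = ((0 3)(1 10 8 7))^42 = (1 8)(7 10)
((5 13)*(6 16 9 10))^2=((5 13)(6 16 9 10))^2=(6 9)(10 16)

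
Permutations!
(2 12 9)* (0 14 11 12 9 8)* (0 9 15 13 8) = (0 14 11 12)(2 15 13 8 9) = [14, 1, 15, 3, 4, 5, 6, 7, 9, 2, 10, 12, 0, 8, 11, 13]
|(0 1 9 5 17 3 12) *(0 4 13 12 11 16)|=|(0 1 9 5 17 3 11 16)(4 13 12)|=24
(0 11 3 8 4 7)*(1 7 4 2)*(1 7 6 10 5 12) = (0 11 3 8 2 7)(1 6 10 5 12) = [11, 6, 7, 8, 4, 12, 10, 0, 2, 9, 5, 3, 1]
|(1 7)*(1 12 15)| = 4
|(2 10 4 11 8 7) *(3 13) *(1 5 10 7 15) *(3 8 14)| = 10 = |(1 5 10 4 11 14 3 13 8 15)(2 7)|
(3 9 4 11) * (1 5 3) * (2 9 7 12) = [0, 5, 9, 7, 11, 3, 6, 12, 8, 4, 10, 1, 2] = (1 5 3 7 12 2 9 4 11)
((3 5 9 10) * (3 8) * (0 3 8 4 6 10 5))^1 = (0 3)(4 6 10)(5 9) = ((0 3)(4 6 10)(5 9))^1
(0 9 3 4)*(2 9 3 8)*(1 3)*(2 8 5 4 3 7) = [1, 7, 9, 3, 0, 4, 6, 2, 8, 5] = (0 1 7 2 9 5 4)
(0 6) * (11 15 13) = (0 6)(11 15 13) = [6, 1, 2, 3, 4, 5, 0, 7, 8, 9, 10, 15, 12, 11, 14, 13]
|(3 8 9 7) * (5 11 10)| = |(3 8 9 7)(5 11 10)| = 12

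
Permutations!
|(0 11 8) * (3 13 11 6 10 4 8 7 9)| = |(0 6 10 4 8)(3 13 11 7 9)| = 5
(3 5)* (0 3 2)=(0 3 5 2)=[3, 1, 0, 5, 4, 2]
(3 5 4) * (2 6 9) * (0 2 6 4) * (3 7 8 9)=(0 2 4 7 8 9 6 3 5)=[2, 1, 4, 5, 7, 0, 3, 8, 9, 6]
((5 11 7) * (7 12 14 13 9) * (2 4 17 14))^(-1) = (2 12 11 5 7 9 13 14 17 4)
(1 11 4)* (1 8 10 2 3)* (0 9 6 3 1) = (0 9 6 3)(1 11 4 8 10 2) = [9, 11, 1, 0, 8, 5, 3, 7, 10, 6, 2, 4]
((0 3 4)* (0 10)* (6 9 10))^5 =(0 10 9 6 4 3)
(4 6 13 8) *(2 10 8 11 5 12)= [0, 1, 10, 3, 6, 12, 13, 7, 4, 9, 8, 5, 2, 11]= (2 10 8 4 6 13 11 5 12)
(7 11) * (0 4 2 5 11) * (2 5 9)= [4, 1, 9, 3, 5, 11, 6, 0, 8, 2, 10, 7]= (0 4 5 11 7)(2 9)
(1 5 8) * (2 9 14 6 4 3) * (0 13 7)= [13, 5, 9, 2, 3, 8, 4, 0, 1, 14, 10, 11, 12, 7, 6]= (0 13 7)(1 5 8)(2 9 14 6 4 3)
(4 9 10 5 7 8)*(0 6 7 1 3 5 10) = (10)(0 6 7 8 4 9)(1 3 5) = [6, 3, 2, 5, 9, 1, 7, 8, 4, 0, 10]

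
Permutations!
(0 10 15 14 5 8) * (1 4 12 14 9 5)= (0 10 15 9 5 8)(1 4 12 14)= [10, 4, 2, 3, 12, 8, 6, 7, 0, 5, 15, 11, 14, 13, 1, 9]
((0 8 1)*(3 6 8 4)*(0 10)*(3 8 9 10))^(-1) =((0 4 8 1 3 6 9 10))^(-1) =(0 10 9 6 3 1 8 4)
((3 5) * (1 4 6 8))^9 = ((1 4 6 8)(3 5))^9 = (1 4 6 8)(3 5)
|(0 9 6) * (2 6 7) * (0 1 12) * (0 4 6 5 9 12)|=|(0 12 4 6 1)(2 5 9 7)|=20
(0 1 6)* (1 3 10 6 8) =(0 3 10 6)(1 8) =[3, 8, 2, 10, 4, 5, 0, 7, 1, 9, 6]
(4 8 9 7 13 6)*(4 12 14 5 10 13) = (4 8 9 7)(5 10 13 6 12 14) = [0, 1, 2, 3, 8, 10, 12, 4, 9, 7, 13, 11, 14, 6, 5]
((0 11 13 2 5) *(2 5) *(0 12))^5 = ((0 11 13 5 12))^5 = (13)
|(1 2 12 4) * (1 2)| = 3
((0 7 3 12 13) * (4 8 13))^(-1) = (0 13 8 4 12 3 7)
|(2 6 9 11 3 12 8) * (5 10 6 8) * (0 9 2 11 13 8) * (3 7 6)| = |(0 9 13 8 11 7 6 2)(3 12 5 10)| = 8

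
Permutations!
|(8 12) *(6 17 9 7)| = |(6 17 9 7)(8 12)| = 4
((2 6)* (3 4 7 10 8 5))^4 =((2 6)(3 4 7 10 8 5))^4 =(3 8 7)(4 5 10)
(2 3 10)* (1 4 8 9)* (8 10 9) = (1 4 10 2 3 9) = [0, 4, 3, 9, 10, 5, 6, 7, 8, 1, 2]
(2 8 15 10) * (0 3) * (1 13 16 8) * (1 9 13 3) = (0 1 3)(2 9 13 16 8 15 10) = [1, 3, 9, 0, 4, 5, 6, 7, 15, 13, 2, 11, 12, 16, 14, 10, 8]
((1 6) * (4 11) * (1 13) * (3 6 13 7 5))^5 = (1 13)(3 6 7 5)(4 11)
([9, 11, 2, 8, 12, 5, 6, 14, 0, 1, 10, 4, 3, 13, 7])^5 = [12, 8, 2, 11, 9, 5, 6, 14, 4, 3, 10, 0, 1, 13, 7]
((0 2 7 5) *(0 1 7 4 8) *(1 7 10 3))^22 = (0 4)(1 10 3)(2 8)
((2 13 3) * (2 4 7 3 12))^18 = ((2 13 12)(3 4 7))^18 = (13)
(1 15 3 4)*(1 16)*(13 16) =[0, 15, 2, 4, 13, 5, 6, 7, 8, 9, 10, 11, 12, 16, 14, 3, 1] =(1 15 3 4 13 16)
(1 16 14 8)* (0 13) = (0 13)(1 16 14 8) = [13, 16, 2, 3, 4, 5, 6, 7, 1, 9, 10, 11, 12, 0, 8, 15, 14]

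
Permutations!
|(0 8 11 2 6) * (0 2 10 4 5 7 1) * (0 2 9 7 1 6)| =|(0 8 11 10 4 5 1 2)(6 9 7)| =24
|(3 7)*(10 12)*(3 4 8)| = 4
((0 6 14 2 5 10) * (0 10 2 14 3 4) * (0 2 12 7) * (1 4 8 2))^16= ((14)(0 6 3 8 2 5 12 7)(1 4))^16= (14)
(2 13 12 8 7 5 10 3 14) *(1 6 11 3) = (1 6 11 3 14 2 13 12 8 7 5 10) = [0, 6, 13, 14, 4, 10, 11, 5, 7, 9, 1, 3, 8, 12, 2]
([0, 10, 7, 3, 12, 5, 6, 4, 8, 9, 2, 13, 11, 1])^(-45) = [0, 7, 12, 3, 13, 5, 6, 11, 8, 9, 4, 10, 1, 2]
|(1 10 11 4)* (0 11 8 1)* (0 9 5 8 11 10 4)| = 15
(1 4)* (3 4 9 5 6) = (1 9 5 6 3 4) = [0, 9, 2, 4, 1, 6, 3, 7, 8, 5]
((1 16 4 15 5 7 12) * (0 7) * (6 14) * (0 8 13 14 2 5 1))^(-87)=(1 16 4 15)(2 13)(5 14)(6 8)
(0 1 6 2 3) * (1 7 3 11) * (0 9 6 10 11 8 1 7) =[0, 10, 8, 9, 4, 5, 2, 3, 1, 6, 11, 7] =(1 10 11 7 3 9 6 2 8)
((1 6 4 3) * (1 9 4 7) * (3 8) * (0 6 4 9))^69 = ((9)(0 6 7 1 4 8 3))^69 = (9)(0 3 8 4 1 7 6)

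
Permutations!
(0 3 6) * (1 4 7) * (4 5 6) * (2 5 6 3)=(0 2 5 3 4 7 1 6)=[2, 6, 5, 4, 7, 3, 0, 1]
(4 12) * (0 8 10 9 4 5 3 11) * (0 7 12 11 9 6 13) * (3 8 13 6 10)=[13, 1, 2, 9, 11, 8, 6, 12, 3, 4, 10, 7, 5, 0]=(0 13)(3 9 4 11 7 12 5 8)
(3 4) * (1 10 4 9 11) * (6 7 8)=(1 10 4 3 9 11)(6 7 8)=[0, 10, 2, 9, 3, 5, 7, 8, 6, 11, 4, 1]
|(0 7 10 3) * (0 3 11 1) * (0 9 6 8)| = |(0 7 10 11 1 9 6 8)| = 8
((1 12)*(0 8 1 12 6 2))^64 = (12)(0 2 6 1 8)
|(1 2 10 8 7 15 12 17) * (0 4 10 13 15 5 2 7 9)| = 40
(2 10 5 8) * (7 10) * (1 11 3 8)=(1 11 3 8 2 7 10 5)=[0, 11, 7, 8, 4, 1, 6, 10, 2, 9, 5, 3]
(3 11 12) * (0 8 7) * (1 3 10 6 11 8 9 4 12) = [9, 3, 2, 8, 12, 5, 11, 0, 7, 4, 6, 1, 10] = (0 9 4 12 10 6 11 1 3 8 7)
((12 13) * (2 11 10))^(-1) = ((2 11 10)(12 13))^(-1) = (2 10 11)(12 13)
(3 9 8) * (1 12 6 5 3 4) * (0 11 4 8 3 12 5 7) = [11, 5, 2, 9, 1, 12, 7, 0, 8, 3, 10, 4, 6] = (0 11 4 1 5 12 6 7)(3 9)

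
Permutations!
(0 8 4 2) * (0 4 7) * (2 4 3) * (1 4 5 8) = (0 1 4 5 8 7)(2 3) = [1, 4, 3, 2, 5, 8, 6, 0, 7]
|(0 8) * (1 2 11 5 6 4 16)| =|(0 8)(1 2 11 5 6 4 16)| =14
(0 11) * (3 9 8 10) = (0 11)(3 9 8 10) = [11, 1, 2, 9, 4, 5, 6, 7, 10, 8, 3, 0]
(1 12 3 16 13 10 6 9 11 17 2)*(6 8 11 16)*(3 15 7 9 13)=(1 12 15 7 9 16 3 6 13 10 8 11 17 2)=[0, 12, 1, 6, 4, 5, 13, 9, 11, 16, 8, 17, 15, 10, 14, 7, 3, 2]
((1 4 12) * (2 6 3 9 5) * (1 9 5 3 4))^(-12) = (2 4 9 5 6 12 3) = ((2 6 4 12 9 3 5))^(-12)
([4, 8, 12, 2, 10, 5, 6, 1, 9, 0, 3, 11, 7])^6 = (0 7 10 8 2)(1 3 9 12 4)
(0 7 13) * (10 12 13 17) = [7, 1, 2, 3, 4, 5, 6, 17, 8, 9, 12, 11, 13, 0, 14, 15, 16, 10] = (0 7 17 10 12 13)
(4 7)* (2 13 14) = (2 13 14)(4 7) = [0, 1, 13, 3, 7, 5, 6, 4, 8, 9, 10, 11, 12, 14, 2]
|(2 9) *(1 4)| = |(1 4)(2 9)| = 2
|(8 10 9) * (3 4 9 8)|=6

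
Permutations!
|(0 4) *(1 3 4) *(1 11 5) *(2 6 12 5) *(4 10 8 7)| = |(0 11 2 6 12 5 1 3 10 8 7 4)| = 12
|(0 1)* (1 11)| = |(0 11 1)| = 3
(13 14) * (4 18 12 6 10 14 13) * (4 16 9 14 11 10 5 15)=[0, 1, 2, 3, 18, 15, 5, 7, 8, 14, 11, 10, 6, 13, 16, 4, 9, 17, 12]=(4 18 12 6 5 15)(9 14 16)(10 11)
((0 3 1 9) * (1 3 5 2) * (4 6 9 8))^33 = (0 5 2 1 8 4 6 9) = ((0 5 2 1 8 4 6 9))^33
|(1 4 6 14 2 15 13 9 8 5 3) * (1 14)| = 24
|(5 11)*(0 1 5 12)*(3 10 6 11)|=8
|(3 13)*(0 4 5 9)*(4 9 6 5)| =|(0 9)(3 13)(5 6)| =2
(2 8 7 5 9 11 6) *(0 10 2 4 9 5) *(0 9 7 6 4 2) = (0 10)(2 8 6)(4 7 9 11) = [10, 1, 8, 3, 7, 5, 2, 9, 6, 11, 0, 4]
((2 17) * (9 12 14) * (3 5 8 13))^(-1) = ((2 17)(3 5 8 13)(9 12 14))^(-1) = (2 17)(3 13 8 5)(9 14 12)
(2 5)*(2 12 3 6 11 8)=(2 5 12 3 6 11 8)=[0, 1, 5, 6, 4, 12, 11, 7, 2, 9, 10, 8, 3]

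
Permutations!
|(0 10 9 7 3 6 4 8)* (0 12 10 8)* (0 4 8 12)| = |(0 12 10 9 7 3 6 8)| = 8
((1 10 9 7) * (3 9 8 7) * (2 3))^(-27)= (1 10 8 7)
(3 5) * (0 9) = [9, 1, 2, 5, 4, 3, 6, 7, 8, 0] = (0 9)(3 5)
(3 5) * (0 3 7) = (0 3 5 7) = [3, 1, 2, 5, 4, 7, 6, 0]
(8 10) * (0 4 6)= [4, 1, 2, 3, 6, 5, 0, 7, 10, 9, 8]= (0 4 6)(8 10)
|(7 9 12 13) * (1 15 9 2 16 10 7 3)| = 12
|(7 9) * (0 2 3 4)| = |(0 2 3 4)(7 9)| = 4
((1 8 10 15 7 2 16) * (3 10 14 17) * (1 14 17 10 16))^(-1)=((1 8 17 3 16 14 10 15 7 2))^(-1)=(1 2 7 15 10 14 16 3 17 8)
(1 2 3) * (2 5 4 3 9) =(1 5 4 3)(2 9) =[0, 5, 9, 1, 3, 4, 6, 7, 8, 2]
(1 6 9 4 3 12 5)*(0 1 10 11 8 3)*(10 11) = (0 1 6 9 4)(3 12 5 11 8) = [1, 6, 2, 12, 0, 11, 9, 7, 3, 4, 10, 8, 5]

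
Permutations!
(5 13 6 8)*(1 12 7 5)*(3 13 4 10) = (1 12 7 5 4 10 3 13 6 8) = [0, 12, 2, 13, 10, 4, 8, 5, 1, 9, 3, 11, 7, 6]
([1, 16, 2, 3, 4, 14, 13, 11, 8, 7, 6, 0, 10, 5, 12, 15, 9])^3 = (0 9)(1 7)(5 10)(6 14)(11 16)(12 13)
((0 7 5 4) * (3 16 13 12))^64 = (16) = ((0 7 5 4)(3 16 13 12))^64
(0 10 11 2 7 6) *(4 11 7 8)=[10, 1, 8, 3, 11, 5, 0, 6, 4, 9, 7, 2]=(0 10 7 6)(2 8 4 11)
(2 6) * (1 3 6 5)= (1 3 6 2 5)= [0, 3, 5, 6, 4, 1, 2]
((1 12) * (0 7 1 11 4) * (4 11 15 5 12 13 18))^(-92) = (0 18 1)(4 13 7)(5 12 15) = ((0 7 1 13 18 4)(5 12 15))^(-92)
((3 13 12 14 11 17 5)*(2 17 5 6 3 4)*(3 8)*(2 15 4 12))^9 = (2 8)(3 17)(4 15)(5 12 14 11)(6 13)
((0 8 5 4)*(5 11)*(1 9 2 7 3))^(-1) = (0 4 5 11 8)(1 3 7 2 9)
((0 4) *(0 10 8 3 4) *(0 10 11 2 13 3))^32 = ((0 10 8)(2 13 3 4 11))^32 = (0 8 10)(2 3 11 13 4)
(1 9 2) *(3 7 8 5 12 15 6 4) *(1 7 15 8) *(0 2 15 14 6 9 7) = [2, 7, 0, 14, 3, 12, 4, 1, 5, 15, 10, 11, 8, 13, 6, 9] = (0 2)(1 7)(3 14 6 4)(5 12 8)(9 15)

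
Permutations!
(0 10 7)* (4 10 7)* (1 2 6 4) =(0 7)(1 2 6 4 10) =[7, 2, 6, 3, 10, 5, 4, 0, 8, 9, 1]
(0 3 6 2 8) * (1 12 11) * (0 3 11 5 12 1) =(0 11)(2 8 3 6)(5 12) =[11, 1, 8, 6, 4, 12, 2, 7, 3, 9, 10, 0, 5]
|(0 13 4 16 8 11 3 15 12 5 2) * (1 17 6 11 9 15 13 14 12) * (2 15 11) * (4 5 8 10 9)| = 17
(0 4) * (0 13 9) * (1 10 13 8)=[4, 10, 2, 3, 8, 5, 6, 7, 1, 0, 13, 11, 12, 9]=(0 4 8 1 10 13 9)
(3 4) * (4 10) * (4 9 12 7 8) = (3 10 9 12 7 8 4) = [0, 1, 2, 10, 3, 5, 6, 8, 4, 12, 9, 11, 7]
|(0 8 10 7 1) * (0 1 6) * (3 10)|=|(0 8 3 10 7 6)|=6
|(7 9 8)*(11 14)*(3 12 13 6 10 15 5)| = 42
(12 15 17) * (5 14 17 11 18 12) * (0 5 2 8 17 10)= (0 5 14 10)(2 8 17)(11 18 12 15)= [5, 1, 8, 3, 4, 14, 6, 7, 17, 9, 0, 18, 15, 13, 10, 11, 16, 2, 12]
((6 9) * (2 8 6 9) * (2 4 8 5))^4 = ((9)(2 5)(4 8 6))^4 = (9)(4 8 6)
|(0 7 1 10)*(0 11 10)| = 6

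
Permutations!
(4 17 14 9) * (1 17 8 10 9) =(1 17 14)(4 8 10 9) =[0, 17, 2, 3, 8, 5, 6, 7, 10, 4, 9, 11, 12, 13, 1, 15, 16, 14]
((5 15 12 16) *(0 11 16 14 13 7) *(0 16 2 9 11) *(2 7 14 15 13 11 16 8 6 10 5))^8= (2 16 9)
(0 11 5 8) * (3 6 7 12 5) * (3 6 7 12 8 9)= (0 11 6 12 5 9 3 7 8)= [11, 1, 2, 7, 4, 9, 12, 8, 0, 3, 10, 6, 5]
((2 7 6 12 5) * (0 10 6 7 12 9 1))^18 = ((0 10 6 9 1)(2 12 5))^18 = (12)(0 9 10 1 6)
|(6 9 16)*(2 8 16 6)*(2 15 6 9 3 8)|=5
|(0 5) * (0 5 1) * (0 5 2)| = 4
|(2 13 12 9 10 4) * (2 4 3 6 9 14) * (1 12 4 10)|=10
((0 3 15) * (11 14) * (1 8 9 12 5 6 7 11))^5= (0 15 3)(1 6 8 7 9 11 12 14 5)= ((0 3 15)(1 8 9 12 5 6 7 11 14))^5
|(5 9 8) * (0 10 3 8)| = |(0 10 3 8 5 9)| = 6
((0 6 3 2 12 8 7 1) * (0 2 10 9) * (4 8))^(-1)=(0 9 10 3 6)(1 7 8 4 12 2)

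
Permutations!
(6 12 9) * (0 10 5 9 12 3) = [10, 1, 2, 0, 4, 9, 3, 7, 8, 6, 5, 11, 12] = (12)(0 10 5 9 6 3)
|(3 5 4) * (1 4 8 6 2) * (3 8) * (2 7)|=6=|(1 4 8 6 7 2)(3 5)|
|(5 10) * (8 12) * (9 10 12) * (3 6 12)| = 7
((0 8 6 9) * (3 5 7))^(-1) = ((0 8 6 9)(3 5 7))^(-1) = (0 9 6 8)(3 7 5)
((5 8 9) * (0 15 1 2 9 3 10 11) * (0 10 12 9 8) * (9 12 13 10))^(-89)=((0 15 1 2 8 3 13 10 11 9 5))^(-89)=(0 5 9 11 10 13 3 8 2 1 15)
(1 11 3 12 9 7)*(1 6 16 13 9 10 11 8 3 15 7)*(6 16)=(1 8 3 12 10 11 15 7 16 13 9)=[0, 8, 2, 12, 4, 5, 6, 16, 3, 1, 11, 15, 10, 9, 14, 7, 13]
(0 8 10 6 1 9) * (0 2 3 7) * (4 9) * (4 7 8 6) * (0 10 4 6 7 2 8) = (0 7 10 6 1 2 3)(4 9 8) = [7, 2, 3, 0, 9, 5, 1, 10, 4, 8, 6]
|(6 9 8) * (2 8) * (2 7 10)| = 6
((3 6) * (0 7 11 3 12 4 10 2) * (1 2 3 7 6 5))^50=((0 6 12 4 10 3 5 1 2)(7 11))^50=(0 3 6 5 12 1 4 2 10)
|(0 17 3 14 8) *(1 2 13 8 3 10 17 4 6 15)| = |(0 4 6 15 1 2 13 8)(3 14)(10 17)| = 8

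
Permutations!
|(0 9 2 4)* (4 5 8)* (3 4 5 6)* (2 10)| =|(0 9 10 2 6 3 4)(5 8)| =14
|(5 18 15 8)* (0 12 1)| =12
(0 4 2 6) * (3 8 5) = [4, 1, 6, 8, 2, 3, 0, 7, 5] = (0 4 2 6)(3 8 5)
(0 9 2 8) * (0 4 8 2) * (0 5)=(0 9 5)(4 8)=[9, 1, 2, 3, 8, 0, 6, 7, 4, 5]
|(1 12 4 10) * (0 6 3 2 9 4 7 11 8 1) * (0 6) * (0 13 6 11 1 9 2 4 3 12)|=|(0 13 6 12 7 1)(3 4 10 11 8 9)|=6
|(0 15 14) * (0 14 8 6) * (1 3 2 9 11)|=|(0 15 8 6)(1 3 2 9 11)|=20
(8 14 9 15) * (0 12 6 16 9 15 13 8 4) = [12, 1, 2, 3, 0, 5, 16, 7, 14, 13, 10, 11, 6, 8, 15, 4, 9] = (0 12 6 16 9 13 8 14 15 4)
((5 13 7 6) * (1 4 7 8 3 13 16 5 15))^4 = ((1 4 7 6 15)(3 13 8)(5 16))^4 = (16)(1 15 6 7 4)(3 13 8)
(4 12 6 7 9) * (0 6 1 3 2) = [6, 3, 0, 2, 12, 5, 7, 9, 8, 4, 10, 11, 1] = (0 6 7 9 4 12 1 3 2)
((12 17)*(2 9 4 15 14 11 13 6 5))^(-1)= (2 5 6 13 11 14 15 4 9)(12 17)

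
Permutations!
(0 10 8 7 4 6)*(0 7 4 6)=[10, 1, 2, 3, 0, 5, 7, 6, 4, 9, 8]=(0 10 8 4)(6 7)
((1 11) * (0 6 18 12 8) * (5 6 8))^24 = (18)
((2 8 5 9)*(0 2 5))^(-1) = (0 8 2)(5 9)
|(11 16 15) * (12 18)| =6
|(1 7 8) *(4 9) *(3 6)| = |(1 7 8)(3 6)(4 9)| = 6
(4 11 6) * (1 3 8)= (1 3 8)(4 11 6)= [0, 3, 2, 8, 11, 5, 4, 7, 1, 9, 10, 6]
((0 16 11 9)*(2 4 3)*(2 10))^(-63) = (0 16 11 9)(2 4 3 10)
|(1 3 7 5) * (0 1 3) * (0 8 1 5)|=|(0 5 3 7)(1 8)|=4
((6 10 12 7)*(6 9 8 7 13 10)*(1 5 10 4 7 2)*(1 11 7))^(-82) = (1 10 13)(2 9 11 8 7)(4 5 12)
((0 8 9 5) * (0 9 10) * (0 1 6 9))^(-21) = ((0 8 10 1 6 9 5))^(-21) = (10)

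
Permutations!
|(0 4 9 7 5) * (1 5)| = |(0 4 9 7 1 5)| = 6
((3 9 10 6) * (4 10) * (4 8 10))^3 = ((3 9 8 10 6))^3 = (3 10 9 6 8)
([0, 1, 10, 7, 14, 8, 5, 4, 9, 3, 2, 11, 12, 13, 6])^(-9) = (2 10)(3 9 8 5 6 14 4 7)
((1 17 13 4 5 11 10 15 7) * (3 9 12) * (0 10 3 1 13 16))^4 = (0 13 3 17 15 5 12)(1 10 4 9 16 7 11)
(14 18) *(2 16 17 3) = (2 16 17 3)(14 18) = [0, 1, 16, 2, 4, 5, 6, 7, 8, 9, 10, 11, 12, 13, 18, 15, 17, 3, 14]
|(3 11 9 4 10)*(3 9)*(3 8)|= |(3 11 8)(4 10 9)|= 3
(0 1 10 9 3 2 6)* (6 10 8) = (0 1 8 6)(2 10 9 3) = [1, 8, 10, 2, 4, 5, 0, 7, 6, 3, 9]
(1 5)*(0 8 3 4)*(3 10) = (0 8 10 3 4)(1 5) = [8, 5, 2, 4, 0, 1, 6, 7, 10, 9, 3]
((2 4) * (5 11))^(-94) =(11)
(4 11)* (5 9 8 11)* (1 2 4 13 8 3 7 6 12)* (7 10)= (1 2 4 5 9 3 10 7 6 12)(8 11 13)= [0, 2, 4, 10, 5, 9, 12, 6, 11, 3, 7, 13, 1, 8]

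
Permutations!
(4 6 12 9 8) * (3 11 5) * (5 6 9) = (3 11 6 12 5)(4 9 8) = [0, 1, 2, 11, 9, 3, 12, 7, 4, 8, 10, 6, 5]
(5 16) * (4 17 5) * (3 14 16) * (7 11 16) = [0, 1, 2, 14, 17, 3, 6, 11, 8, 9, 10, 16, 12, 13, 7, 15, 4, 5] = (3 14 7 11 16 4 17 5)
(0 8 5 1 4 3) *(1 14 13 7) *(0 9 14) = (0 8 5)(1 4 3 9 14 13 7) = [8, 4, 2, 9, 3, 0, 6, 1, 5, 14, 10, 11, 12, 7, 13]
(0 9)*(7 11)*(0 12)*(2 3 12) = (0 9 2 3 12)(7 11) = [9, 1, 3, 12, 4, 5, 6, 11, 8, 2, 10, 7, 0]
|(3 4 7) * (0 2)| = 6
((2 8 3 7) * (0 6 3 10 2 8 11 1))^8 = ((0 6 3 7 8 10 2 11 1))^8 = (0 1 11 2 10 8 7 3 6)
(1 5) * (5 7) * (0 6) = (0 6)(1 7 5) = [6, 7, 2, 3, 4, 1, 0, 5]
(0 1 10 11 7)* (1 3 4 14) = (0 3 4 14 1 10 11 7) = [3, 10, 2, 4, 14, 5, 6, 0, 8, 9, 11, 7, 12, 13, 1]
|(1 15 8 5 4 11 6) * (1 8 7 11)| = 8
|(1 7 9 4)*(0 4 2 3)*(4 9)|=12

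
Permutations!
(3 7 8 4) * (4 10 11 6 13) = (3 7 8 10 11 6 13 4) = [0, 1, 2, 7, 3, 5, 13, 8, 10, 9, 11, 6, 12, 4]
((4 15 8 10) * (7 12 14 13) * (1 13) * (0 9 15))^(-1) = ((0 9 15 8 10 4)(1 13 7 12 14))^(-1) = (0 4 10 8 15 9)(1 14 12 7 13)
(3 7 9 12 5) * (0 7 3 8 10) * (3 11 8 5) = (0 7 9 12 3 11 8 10) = [7, 1, 2, 11, 4, 5, 6, 9, 10, 12, 0, 8, 3]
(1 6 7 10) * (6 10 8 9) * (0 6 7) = (0 6)(1 10)(7 8 9) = [6, 10, 2, 3, 4, 5, 0, 8, 9, 7, 1]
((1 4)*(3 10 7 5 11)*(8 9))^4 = ((1 4)(3 10 7 5 11)(8 9))^4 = (3 11 5 7 10)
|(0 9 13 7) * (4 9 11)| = 6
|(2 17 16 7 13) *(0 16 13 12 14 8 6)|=|(0 16 7 12 14 8 6)(2 17 13)|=21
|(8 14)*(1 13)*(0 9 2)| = 6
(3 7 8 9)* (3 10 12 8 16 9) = (3 7 16 9 10 12 8) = [0, 1, 2, 7, 4, 5, 6, 16, 3, 10, 12, 11, 8, 13, 14, 15, 9]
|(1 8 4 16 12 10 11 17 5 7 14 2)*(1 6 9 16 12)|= |(1 8 4 12 10 11 17 5 7 14 2 6 9 16)|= 14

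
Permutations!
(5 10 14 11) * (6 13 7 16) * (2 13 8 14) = (2 13 7 16 6 8 14 11 5 10) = [0, 1, 13, 3, 4, 10, 8, 16, 14, 9, 2, 5, 12, 7, 11, 15, 6]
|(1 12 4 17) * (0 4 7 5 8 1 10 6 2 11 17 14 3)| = |(0 4 14 3)(1 12 7 5 8)(2 11 17 10 6)| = 20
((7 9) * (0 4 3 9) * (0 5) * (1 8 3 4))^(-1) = ((0 1 8 3 9 7 5))^(-1) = (0 5 7 9 3 8 1)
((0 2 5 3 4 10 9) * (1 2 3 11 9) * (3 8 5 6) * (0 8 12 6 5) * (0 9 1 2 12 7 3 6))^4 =((0 7 3 4 10 2 5 11 1 12)(8 9))^4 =(0 10 1 3 5)(2 12 4 11 7)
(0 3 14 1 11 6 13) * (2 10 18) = (0 3 14 1 11 6 13)(2 10 18) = [3, 11, 10, 14, 4, 5, 13, 7, 8, 9, 18, 6, 12, 0, 1, 15, 16, 17, 2]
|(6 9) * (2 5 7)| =6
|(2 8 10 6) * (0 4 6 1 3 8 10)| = |(0 4 6 2 10 1 3 8)| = 8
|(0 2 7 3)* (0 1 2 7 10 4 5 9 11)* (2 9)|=|(0 7 3 1 9 11)(2 10 4 5)|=12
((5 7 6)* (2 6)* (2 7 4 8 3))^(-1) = (2 3 8 4 5 6)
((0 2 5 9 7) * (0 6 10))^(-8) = (0 10 6 7 9 5 2)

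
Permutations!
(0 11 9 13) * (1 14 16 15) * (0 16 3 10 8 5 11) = (1 14 3 10 8 5 11 9 13 16 15) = [0, 14, 2, 10, 4, 11, 6, 7, 5, 13, 8, 9, 12, 16, 3, 1, 15]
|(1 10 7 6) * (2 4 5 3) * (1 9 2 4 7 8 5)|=12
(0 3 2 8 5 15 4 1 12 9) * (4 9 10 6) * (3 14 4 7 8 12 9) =(0 14 4 1 9)(2 12 10 6 7 8 5 15 3) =[14, 9, 12, 2, 1, 15, 7, 8, 5, 0, 6, 11, 10, 13, 4, 3]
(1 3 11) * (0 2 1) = (0 2 1 3 11) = [2, 3, 1, 11, 4, 5, 6, 7, 8, 9, 10, 0]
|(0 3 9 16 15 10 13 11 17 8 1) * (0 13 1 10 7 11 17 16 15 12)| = 40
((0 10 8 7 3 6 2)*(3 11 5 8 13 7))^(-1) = ((0 10 13 7 11 5 8 3 6 2))^(-1) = (0 2 6 3 8 5 11 7 13 10)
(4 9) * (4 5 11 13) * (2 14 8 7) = (2 14 8 7)(4 9 5 11 13) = [0, 1, 14, 3, 9, 11, 6, 2, 7, 5, 10, 13, 12, 4, 8]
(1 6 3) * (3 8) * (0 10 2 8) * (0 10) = (1 6 10 2 8 3) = [0, 6, 8, 1, 4, 5, 10, 7, 3, 9, 2]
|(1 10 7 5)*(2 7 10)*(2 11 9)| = 6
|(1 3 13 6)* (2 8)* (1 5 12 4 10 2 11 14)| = 12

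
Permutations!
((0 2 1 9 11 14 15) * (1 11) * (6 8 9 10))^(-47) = ((0 2 11 14 15)(1 10 6 8 9))^(-47) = (0 14 2 15 11)(1 8 10 9 6)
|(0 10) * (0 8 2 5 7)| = |(0 10 8 2 5 7)| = 6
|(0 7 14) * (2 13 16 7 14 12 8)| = |(0 14)(2 13 16 7 12 8)| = 6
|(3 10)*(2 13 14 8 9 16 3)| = |(2 13 14 8 9 16 3 10)| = 8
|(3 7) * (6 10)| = |(3 7)(6 10)| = 2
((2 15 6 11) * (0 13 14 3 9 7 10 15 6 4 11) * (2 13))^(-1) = (0 6 2)(3 14 13 11 4 15 10 7 9)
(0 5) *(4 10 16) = [5, 1, 2, 3, 10, 0, 6, 7, 8, 9, 16, 11, 12, 13, 14, 15, 4] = (0 5)(4 10 16)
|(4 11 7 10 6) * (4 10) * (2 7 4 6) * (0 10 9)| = |(0 10 2 7 6 9)(4 11)| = 6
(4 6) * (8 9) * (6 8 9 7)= (9)(4 8 7 6)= [0, 1, 2, 3, 8, 5, 4, 6, 7, 9]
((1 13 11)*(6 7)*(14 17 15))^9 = ((1 13 11)(6 7)(14 17 15))^9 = (17)(6 7)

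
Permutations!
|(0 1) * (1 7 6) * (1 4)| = |(0 7 6 4 1)| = 5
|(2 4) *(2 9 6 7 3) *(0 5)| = |(0 5)(2 4 9 6 7 3)| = 6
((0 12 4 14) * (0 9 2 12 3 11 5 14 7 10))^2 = ((0 3 11 5 14 9 2 12 4 7 10))^2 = (0 11 14 2 4 10 3 5 9 12 7)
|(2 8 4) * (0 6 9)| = 3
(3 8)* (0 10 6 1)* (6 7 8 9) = [10, 0, 2, 9, 4, 5, 1, 8, 3, 6, 7] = (0 10 7 8 3 9 6 1)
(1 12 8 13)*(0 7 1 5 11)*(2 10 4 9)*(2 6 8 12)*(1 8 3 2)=(0 7 8 13 5 11)(2 10 4 9 6 3)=[7, 1, 10, 2, 9, 11, 3, 8, 13, 6, 4, 0, 12, 5]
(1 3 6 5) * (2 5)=(1 3 6 2 5)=[0, 3, 5, 6, 4, 1, 2]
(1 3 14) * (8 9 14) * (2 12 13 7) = (1 3 8 9 14)(2 12 13 7) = [0, 3, 12, 8, 4, 5, 6, 2, 9, 14, 10, 11, 13, 7, 1]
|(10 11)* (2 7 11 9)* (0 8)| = 10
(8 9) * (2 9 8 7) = (2 9 7) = [0, 1, 9, 3, 4, 5, 6, 2, 8, 7]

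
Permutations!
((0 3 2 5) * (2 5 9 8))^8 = (0 5 3)(2 8 9) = ((0 3 5)(2 9 8))^8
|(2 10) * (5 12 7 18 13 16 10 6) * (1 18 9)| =|(1 18 13 16 10 2 6 5 12 7 9)| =11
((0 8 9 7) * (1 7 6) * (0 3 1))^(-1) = (0 6 9 8)(1 3 7)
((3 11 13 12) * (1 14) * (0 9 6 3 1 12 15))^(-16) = (0 13 3 9 15 11 6)(1 12 14)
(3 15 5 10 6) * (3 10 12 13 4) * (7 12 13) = (3 15 5 13 4)(6 10)(7 12) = [0, 1, 2, 15, 3, 13, 10, 12, 8, 9, 6, 11, 7, 4, 14, 5]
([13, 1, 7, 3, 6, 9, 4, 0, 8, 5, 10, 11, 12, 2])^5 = [13, 1, 7, 3, 6, 9, 4, 0, 8, 5, 10, 11, 12, 2]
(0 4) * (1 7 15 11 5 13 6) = (0 4)(1 7 15 11 5 13 6) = [4, 7, 2, 3, 0, 13, 1, 15, 8, 9, 10, 5, 12, 6, 14, 11]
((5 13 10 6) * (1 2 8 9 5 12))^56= ((1 2 8 9 5 13 10 6 12))^56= (1 8 5 10 12 2 9 13 6)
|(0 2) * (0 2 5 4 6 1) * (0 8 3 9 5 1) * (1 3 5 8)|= 7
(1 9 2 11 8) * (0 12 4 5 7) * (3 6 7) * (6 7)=(0 12 4 5 3 7)(1 9 2 11 8)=[12, 9, 11, 7, 5, 3, 6, 0, 1, 2, 10, 8, 4]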